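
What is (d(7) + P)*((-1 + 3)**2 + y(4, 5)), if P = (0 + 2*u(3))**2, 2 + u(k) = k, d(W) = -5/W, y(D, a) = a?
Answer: 207/7 ≈ 29.571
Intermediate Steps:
u(k) = -2 + k
P = 4 (P = (0 + 2*(-2 + 3))**2 = (0 + 2*1)**2 = (0 + 2)**2 = 2**2 = 4)
(d(7) + P)*((-1 + 3)**2 + y(4, 5)) = (-5/7 + 4)*((-1 + 3)**2 + 5) = (-5*1/7 + 4)*(2**2 + 5) = (-5/7 + 4)*(4 + 5) = (23/7)*9 = 207/7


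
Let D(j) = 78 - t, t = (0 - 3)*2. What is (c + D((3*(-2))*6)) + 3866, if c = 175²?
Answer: 34575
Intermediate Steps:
t = -6 (t = -3*2 = -6)
c = 30625
D(j) = 84 (D(j) = 78 - 1*(-6) = 78 + 6 = 84)
(c + D((3*(-2))*6)) + 3866 = (30625 + 84) + 3866 = 30709 + 3866 = 34575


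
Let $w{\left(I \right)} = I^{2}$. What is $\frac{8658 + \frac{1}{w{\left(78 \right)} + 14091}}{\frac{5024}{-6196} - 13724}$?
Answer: $- \frac{270571808899}{428915093100} \approx -0.63083$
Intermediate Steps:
$\frac{8658 + \frac{1}{w{\left(78 \right)} + 14091}}{\frac{5024}{-6196} - 13724} = \frac{8658 + \frac{1}{78^{2} + 14091}}{\frac{5024}{-6196} - 13724} = \frac{8658 + \frac{1}{6084 + 14091}}{5024 \left(- \frac{1}{6196}\right) - 13724} = \frac{8658 + \frac{1}{20175}}{- \frac{1256}{1549} - 13724} = \frac{8658 + \frac{1}{20175}}{- \frac{21259732}{1549}} = \frac{174675151}{20175} \left(- \frac{1549}{21259732}\right) = - \frac{270571808899}{428915093100}$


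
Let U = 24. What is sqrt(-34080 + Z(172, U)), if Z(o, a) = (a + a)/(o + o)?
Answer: 3*I*sqrt(7001518)/43 ≈ 184.61*I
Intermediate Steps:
Z(o, a) = a/o (Z(o, a) = (2*a)/((2*o)) = (2*a)*(1/(2*o)) = a/o)
sqrt(-34080 + Z(172, U)) = sqrt(-34080 + 24/172) = sqrt(-34080 + 24*(1/172)) = sqrt(-34080 + 6/43) = sqrt(-1465434/43) = 3*I*sqrt(7001518)/43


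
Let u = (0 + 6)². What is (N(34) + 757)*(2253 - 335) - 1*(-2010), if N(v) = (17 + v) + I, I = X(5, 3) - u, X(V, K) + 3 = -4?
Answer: 1469280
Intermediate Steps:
u = 36 (u = 6² = 36)
X(V, K) = -7 (X(V, K) = -3 - 4 = -7)
I = -43 (I = -7 - 1*36 = -7 - 36 = -43)
N(v) = -26 + v (N(v) = (17 + v) - 43 = -26 + v)
(N(34) + 757)*(2253 - 335) - 1*(-2010) = ((-26 + 34) + 757)*(2253 - 335) - 1*(-2010) = (8 + 757)*1918 + 2010 = 765*1918 + 2010 = 1467270 + 2010 = 1469280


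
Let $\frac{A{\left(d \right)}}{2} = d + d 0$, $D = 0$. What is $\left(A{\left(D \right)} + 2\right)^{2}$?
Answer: $4$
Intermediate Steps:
$A{\left(d \right)} = 2 d$ ($A{\left(d \right)} = 2 \left(d + d 0\right) = 2 \left(d + 0\right) = 2 d$)
$\left(A{\left(D \right)} + 2\right)^{2} = \left(2 \cdot 0 + 2\right)^{2} = \left(0 + 2\right)^{2} = 2^{2} = 4$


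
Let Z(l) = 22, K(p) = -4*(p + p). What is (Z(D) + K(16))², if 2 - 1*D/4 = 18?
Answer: 11236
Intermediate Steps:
D = -64 (D = 8 - 4*18 = 8 - 72 = -64)
K(p) = -8*p
(Z(D) + K(16))² = (22 - 8*16)² = (22 - 128)² = (-106)² = 11236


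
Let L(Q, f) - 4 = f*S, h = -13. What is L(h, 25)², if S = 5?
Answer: 16641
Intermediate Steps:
L(Q, f) = 4 + 5*f (L(Q, f) = 4 + f*5 = 4 + 5*f)
L(h, 25)² = (4 + 5*25)² = (4 + 125)² = 129² = 16641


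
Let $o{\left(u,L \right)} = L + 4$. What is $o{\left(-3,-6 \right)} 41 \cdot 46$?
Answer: $-3772$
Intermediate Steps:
$o{\left(u,L \right)} = 4 + L$
$o{\left(-3,-6 \right)} 41 \cdot 46 = \left(4 - 6\right) 41 \cdot 46 = \left(-2\right) 41 \cdot 46 = \left(-82\right) 46 = -3772$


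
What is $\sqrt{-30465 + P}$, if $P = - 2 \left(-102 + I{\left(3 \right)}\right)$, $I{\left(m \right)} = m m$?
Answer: $i \sqrt{30279} \approx 174.01 i$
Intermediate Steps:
$I{\left(m \right)} = m^{2}$
$P = 186$ ($P = - 2 \left(-102 + 3^{2}\right) = - 2 \left(-102 + 9\right) = \left(-2\right) \left(-93\right) = 186$)
$\sqrt{-30465 + P} = \sqrt{-30465 + 186} = \sqrt{-30279} = i \sqrt{30279}$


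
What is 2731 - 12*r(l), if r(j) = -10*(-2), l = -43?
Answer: 2491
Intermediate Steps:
r(j) = 20
2731 - 12*r(l) = 2731 - 12*20 = 2731 - 1*240 = 2731 - 240 = 2491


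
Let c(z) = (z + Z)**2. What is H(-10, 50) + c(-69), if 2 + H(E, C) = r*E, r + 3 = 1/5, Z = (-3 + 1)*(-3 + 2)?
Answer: 4515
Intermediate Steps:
Z = 2 (Z = -2*(-1) = 2)
c(z) = (2 + z)**2 (c(z) = (z + 2)**2 = (2 + z)**2)
r = -14/5 (r = -3 + 1/5 = -14/5 ≈ -2.8000)
H(E, C) = -2 - 14*E/5
H(-10, 50) + c(-69) = (-2 - 14/5*(-10)) + (2 - 69)**2 = (-2 + 28) + (-67)**2 = 26 + 4489 = 4515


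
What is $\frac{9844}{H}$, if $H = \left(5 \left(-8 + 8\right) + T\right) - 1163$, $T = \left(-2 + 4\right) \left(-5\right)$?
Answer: $- \frac{428}{51} \approx -8.3922$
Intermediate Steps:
$T = -10$ ($T = 2 \left(-5\right) = -10$)
$H = -1173$ ($H = \left(5 \left(-8 + 8\right) - 10\right) - 1163 = \left(5 \cdot 0 - 10\right) - 1163 = \left(0 - 10\right) - 1163 = -10 - 1163 = -1173$)
$\frac{9844}{H} = \frac{9844}{-1173} = 9844 \left(- \frac{1}{1173}\right) = - \frac{428}{51}$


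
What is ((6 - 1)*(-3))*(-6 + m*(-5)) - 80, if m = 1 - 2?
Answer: -65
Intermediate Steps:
m = -1
((6 - 1)*(-3))*(-6 + m*(-5)) - 80 = ((6 - 1)*(-3))*(-6 - 1*(-5)) - 80 = (5*(-3))*(-6 + 5) - 80 = -15*(-1) - 80 = 15 - 80 = -65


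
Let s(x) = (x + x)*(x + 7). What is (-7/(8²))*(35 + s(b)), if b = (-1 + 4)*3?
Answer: -2261/64 ≈ -35.328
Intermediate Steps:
b = 9 (b = 3*3 = 9)
s(x) = 2*x*(7 + x) (s(x) = (2*x)*(7 + x) = 2*x*(7 + x))
(-7/(8²))*(35 + s(b)) = (-7/(8²))*(35 + 2*9*(7 + 9)) = (-7/64)*(35 + 2*9*16) = (-7*1/64)*(35 + 288) = -7/64*323 = -2261/64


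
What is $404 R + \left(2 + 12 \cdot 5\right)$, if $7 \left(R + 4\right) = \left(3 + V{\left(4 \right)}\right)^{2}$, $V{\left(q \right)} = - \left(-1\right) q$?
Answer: $1274$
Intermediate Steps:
$V{\left(q \right)} = q$
$R = 3$ ($R = -4 + \frac{\left(3 + 4\right)^{2}}{7} = -4 + \frac{7^{2}}{7} = -4 + \frac{1}{7} \cdot 49 = -4 + 7 = 3$)
$404 R + \left(2 + 12 \cdot 5\right) = 404 \cdot 3 + \left(2 + 12 \cdot 5\right) = 1212 + \left(2 + 60\right) = 1212 + 62 = 1274$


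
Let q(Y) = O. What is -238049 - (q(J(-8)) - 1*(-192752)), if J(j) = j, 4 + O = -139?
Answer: -430658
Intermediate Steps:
O = -143 (O = -4 - 139 = -143)
q(Y) = -143
-238049 - (q(J(-8)) - 1*(-192752)) = -238049 - (-143 - 1*(-192752)) = -238049 - (-143 + 192752) = -238049 - 1*192609 = -238049 - 192609 = -430658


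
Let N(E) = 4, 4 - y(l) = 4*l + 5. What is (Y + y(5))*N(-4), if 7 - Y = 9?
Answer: -92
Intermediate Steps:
Y = -2 (Y = 7 - 1*9 = 7 - 9 = -2)
y(l) = -1 - 4*l (y(l) = 4 - (4*l + 5) = 4 - (5 + 4*l) = 4 + (-5 - 4*l) = -1 - 4*l)
(Y + y(5))*N(-4) = (-2 + (-1 - 4*5))*4 = (-2 + (-1 - 20))*4 = (-2 - 21)*4 = -23*4 = -92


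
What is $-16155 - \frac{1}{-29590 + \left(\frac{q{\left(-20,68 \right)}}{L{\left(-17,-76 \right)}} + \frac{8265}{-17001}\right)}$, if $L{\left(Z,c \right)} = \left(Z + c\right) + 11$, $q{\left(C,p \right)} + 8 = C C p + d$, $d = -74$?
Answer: $- \frac{112311167804043}{6952099538} \approx -16155.0$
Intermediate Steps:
$q{\left(C,p \right)} = -82 + p C^{2}$ ($q{\left(C,p \right)} = -8 + \left(C C p - 74\right) = -8 + \left(C^{2} p - 74\right) = -8 + \left(p C^{2} - 74\right) = -8 + \left(-74 + p C^{2}\right) = -82 + p C^{2}$)
$L{\left(Z,c \right)} = 11 + Z + c$
$-16155 - \frac{1}{-29590 + \left(\frac{q{\left(-20,68 \right)}}{L{\left(-17,-76 \right)}} + \frac{8265}{-17001}\right)} = -16155 - \frac{1}{-29590 + \left(\frac{-82 + 68 \left(-20\right)^{2}}{11 - 17 - 76} + \frac{8265}{-17001}\right)} = -16155 - \frac{1}{-29590 + \left(\frac{-82 + 68 \cdot 400}{-82} + 8265 \left(- \frac{1}{17001}\right)\right)} = -16155 - \frac{1}{-29590 + \left(\left(-82 + 27200\right) \left(- \frac{1}{82}\right) - \frac{2755}{5667}\right)} = -16155 - \frac{1}{-29590 + \left(27118 \left(- \frac{1}{82}\right) - \frac{2755}{5667}\right)} = -16155 - \frac{1}{-29590 - \frac{76951808}{232347}} = -16155 - \frac{1}{- \frac{6952099538}{232347}} = -16155 - - \frac{232347}{6952099538} = -16155 + \frac{232347}{6952099538} = - \frac{112311167804043}{6952099538}$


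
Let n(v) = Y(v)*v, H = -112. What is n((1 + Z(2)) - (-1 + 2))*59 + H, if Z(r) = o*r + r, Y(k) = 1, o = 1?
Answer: 124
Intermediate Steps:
Z(r) = 2*r (Z(r) = 1*r + r = r + r = 2*r)
n(v) = v (n(v) = 1*v = v)
n((1 + Z(2)) - (-1 + 2))*59 + H = ((1 + 2*2) - (-1 + 2))*59 - 112 = ((1 + 4) - 1*1)*59 - 112 = (5 - 1)*59 - 112 = 4*59 - 112 = 236 - 112 = 124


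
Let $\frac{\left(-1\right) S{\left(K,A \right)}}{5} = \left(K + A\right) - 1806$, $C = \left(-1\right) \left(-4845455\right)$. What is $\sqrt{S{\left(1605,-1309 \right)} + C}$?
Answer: $\sqrt{4853005} \approx 2203.0$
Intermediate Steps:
$C = 4845455$
$S{\left(K,A \right)} = 9030 - 5 A - 5 K$ ($S{\left(K,A \right)} = - 5 \left(\left(K + A\right) - 1806\right) = - 5 \left(\left(A + K\right) - 1806\right) = - 5 \left(-1806 + A + K\right) = 9030 - 5 A - 5 K$)
$\sqrt{S{\left(1605,-1309 \right)} + C} = \sqrt{\left(9030 - -6545 - 8025\right) + 4845455} = \sqrt{\left(9030 + 6545 - 8025\right) + 4845455} = \sqrt{7550 + 4845455} = \sqrt{4853005}$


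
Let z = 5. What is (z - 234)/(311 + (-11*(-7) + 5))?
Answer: -229/393 ≈ -0.58270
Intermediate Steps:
(z - 234)/(311 + (-11*(-7) + 5)) = (5 - 234)/(311 + (-11*(-7) + 5)) = -229/(311 + (77 + 5)) = -229/(311 + 82) = -229/393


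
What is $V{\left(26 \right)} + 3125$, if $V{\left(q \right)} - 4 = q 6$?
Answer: $3285$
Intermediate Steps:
$V{\left(q \right)} = 4 + 6 q$ ($V{\left(q \right)} = 4 + q 6 = 4 + 6 q$)
$V{\left(26 \right)} + 3125 = \left(4 + 6 \cdot 26\right) + 3125 = \left(4 + 156\right) + 3125 = 160 + 3125 = 3285$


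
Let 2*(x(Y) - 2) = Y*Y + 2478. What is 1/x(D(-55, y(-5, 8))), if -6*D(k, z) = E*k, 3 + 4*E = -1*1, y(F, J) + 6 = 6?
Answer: 72/92377 ≈ 0.00077941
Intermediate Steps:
y(F, J) = 0 (y(F, J) = -6 + 6 = 0)
E = -1 (E = -¾ + (-1*1)/4 = -¾ + (¼)*(-1) = -¾ - ¼ = -1)
D(k, z) = k/6 (D(k, z) = -(-1)*k/6 = k/6)
x(Y) = 1241 + Y²/2 (x(Y) = 2 + (Y*Y + 2478)/2 = 2 + (Y² + 2478)/2 = 2 + (2478 + Y²)/2 = 2 + (1239 + Y²/2) = 1241 + Y²/2)
1/x(D(-55, y(-5, 8))) = 1/(1241 + ((⅙)*(-55))²/2) = 1/(1241 + (-55/6)²/2) = 1/(1241 + (½)*(3025/36)) = 1/(1241 + 3025/72) = 1/(92377/72) = 72/92377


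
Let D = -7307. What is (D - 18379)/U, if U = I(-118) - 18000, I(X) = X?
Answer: 12843/9059 ≈ 1.4177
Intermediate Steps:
U = -18118 (U = -118 - 18000 = -18118)
(D - 18379)/U = (-7307 - 18379)/(-18118) = -25686*(-1/18118) = 12843/9059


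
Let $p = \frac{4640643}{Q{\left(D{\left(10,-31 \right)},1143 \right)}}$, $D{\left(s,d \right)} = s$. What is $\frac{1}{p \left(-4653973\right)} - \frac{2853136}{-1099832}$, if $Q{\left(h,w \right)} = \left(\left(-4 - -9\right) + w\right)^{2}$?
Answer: $\frac{9246758054100334}{3564457019707257} \approx 2.5942$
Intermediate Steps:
$Q{\left(h,w \right)} = \left(5 + w\right)^{2}$ ($Q{\left(h,w \right)} = \left(\left(-4 + 9\right) + w\right)^{2} = \left(5 + w\right)^{2}$)
$p = \frac{94707}{26896}$ ($p = \frac{4640643}{\left(5 + 1143\right)^{2}} = \frac{4640643}{1148^{2}} = \frac{4640643}{1317904} = 4640643 \cdot \frac{1}{1317904} = \frac{94707}{26896} \approx 3.5212$)
$\frac{1}{p \left(-4653973\right)} - \frac{2853136}{-1099832} = \frac{1}{\frac{94707}{26896} \left(-4653973\right)} - \frac{2853136}{-1099832} = \frac{26896}{94707} \left(- \frac{1}{4653973}\right) - - \frac{356642}{137479} = - \frac{26896}{440763820911} + \frac{356642}{137479} = \frac{9246758054100334}{3564457019707257}$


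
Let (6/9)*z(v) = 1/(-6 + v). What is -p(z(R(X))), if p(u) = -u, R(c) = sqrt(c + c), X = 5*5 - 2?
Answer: 9/10 + 3*sqrt(46)/20 ≈ 1.9173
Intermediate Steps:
X = 23 (X = 25 - 2 = 23)
R(c) = sqrt(2)*sqrt(c) (R(c) = sqrt(2*c) = sqrt(2)*sqrt(c))
z(v) = 3/(2*(-6 + v))
-p(z(R(X))) = -(-1)*3/(2*(-6 + sqrt(2)*sqrt(23))) = -(-1)*3/(2*(-6 + sqrt(46))) = -(-3)/(2*(-6 + sqrt(46))) = 3/(2*(-6 + sqrt(46)))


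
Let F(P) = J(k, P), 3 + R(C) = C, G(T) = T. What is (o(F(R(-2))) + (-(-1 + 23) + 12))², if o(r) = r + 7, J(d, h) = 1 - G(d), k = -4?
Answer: 4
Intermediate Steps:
R(C) = -3 + C
J(d, h) = 1 - d
F(P) = 5 (F(P) = 1 - 1*(-4) = 1 + 4 = 5)
o(r) = 7 + r
(o(F(R(-2))) + (-(-1 + 23) + 12))² = ((7 + 5) + (-(-1 + 23) + 12))² = (12 + (-1*22 + 12))² = (12 + (-22 + 12))² = (12 - 10)² = 2² = 4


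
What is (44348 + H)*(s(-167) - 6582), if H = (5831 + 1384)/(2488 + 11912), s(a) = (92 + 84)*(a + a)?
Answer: -1391464377163/480 ≈ -2.8989e+9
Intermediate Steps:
s(a) = 352*a (s(a) = 176*(2*a) = 352*a)
H = 481/960 (H = 7215/14400 = 7215*(1/14400) = 481/960 ≈ 0.50104)
(44348 + H)*(s(-167) - 6582) = (44348 + 481/960)*(352*(-167) - 6582) = 42574561*(-58784 - 6582)/960 = (42574561/960)*(-65366) = -1391464377163/480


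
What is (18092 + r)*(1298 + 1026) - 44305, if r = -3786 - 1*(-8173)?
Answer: 52196891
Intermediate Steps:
r = 4387 (r = -3786 + 8173 = 4387)
(18092 + r)*(1298 + 1026) - 44305 = (18092 + 4387)*(1298 + 1026) - 44305 = 22479*2324 - 44305 = 52241196 - 44305 = 52196891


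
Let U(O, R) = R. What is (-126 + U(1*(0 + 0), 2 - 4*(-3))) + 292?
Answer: 180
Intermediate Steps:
(-126 + U(1*(0 + 0), 2 - 4*(-3))) + 292 = (-126 + (2 - 4*(-3))) + 292 = (-126 + (2 + 12)) + 292 = (-126 + 14) + 292 = -112 + 292 = 180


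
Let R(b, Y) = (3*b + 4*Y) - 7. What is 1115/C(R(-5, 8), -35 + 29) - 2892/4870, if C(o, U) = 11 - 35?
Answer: -2749729/58440 ≈ -47.052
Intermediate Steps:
R(b, Y) = -7 + 3*b + 4*Y
C(o, U) = -24
1115/C(R(-5, 8), -35 + 29) - 2892/4870 = 1115/(-24) - 2892/4870 = 1115*(-1/24) - 2892*1/4870 = -1115/24 - 1446/2435 = -2749729/58440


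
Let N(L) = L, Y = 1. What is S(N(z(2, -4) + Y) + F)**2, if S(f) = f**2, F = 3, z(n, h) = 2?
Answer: 1296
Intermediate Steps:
S(N(z(2, -4) + Y) + F)**2 = (((2 + 1) + 3)**2)**2 = ((3 + 3)**2)**2 = (6**2)**2 = 36**2 = 1296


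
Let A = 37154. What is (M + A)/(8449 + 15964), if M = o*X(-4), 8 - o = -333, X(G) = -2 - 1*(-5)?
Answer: 38177/24413 ≈ 1.5638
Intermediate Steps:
X(G) = 3 (X(G) = -2 + 5 = 3)
o = 341 (o = 8 - 1*(-333) = 8 + 333 = 341)
M = 1023 (M = 341*3 = 1023)
(M + A)/(8449 + 15964) = (1023 + 37154)/(8449 + 15964) = 38177/24413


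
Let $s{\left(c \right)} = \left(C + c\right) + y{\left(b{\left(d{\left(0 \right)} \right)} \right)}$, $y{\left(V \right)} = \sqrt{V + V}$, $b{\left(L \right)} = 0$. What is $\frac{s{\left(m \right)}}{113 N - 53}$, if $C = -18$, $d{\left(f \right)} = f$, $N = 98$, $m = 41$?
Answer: $\frac{23}{11021} \approx 0.0020869$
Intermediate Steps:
$y{\left(V \right)} = \sqrt{2} \sqrt{V}$ ($y{\left(V \right)} = \sqrt{2 V} = \sqrt{2} \sqrt{V}$)
$s{\left(c \right)} = -18 + c$ ($s{\left(c \right)} = \left(-18 + c\right) + \sqrt{2} \sqrt{0} = \left(-18 + c\right) + \sqrt{2} \cdot 0 = \left(-18 + c\right) + 0 = -18 + c$)
$\frac{s{\left(m \right)}}{113 N - 53} = \frac{-18 + 41}{113 \cdot 98 - 53} = \frac{23}{11074 - 53} = \frac{23}{11021}$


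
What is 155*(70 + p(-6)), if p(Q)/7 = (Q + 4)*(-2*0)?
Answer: 10850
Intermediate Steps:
p(Q) = 0 (p(Q) = 7*((Q + 4)*(-2*0)) = 7*((4 + Q)*0) = 7*0 = 0)
155*(70 + p(-6)) = 155*(70 + 0) = 155*70 = 10850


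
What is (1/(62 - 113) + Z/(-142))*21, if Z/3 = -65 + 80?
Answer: -17059/2414 ≈ -7.0667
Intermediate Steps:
Z = 45 (Z = 3*(-65 + 80) = 3*15 = 45)
(1/(62 - 113) + Z/(-142))*21 = (1/(62 - 113) + 45/(-142))*21 = (1/(-51) + 45*(-1/142))*21 = (-1/51 - 45/142)*21 = -2437/7242*21 = -17059/2414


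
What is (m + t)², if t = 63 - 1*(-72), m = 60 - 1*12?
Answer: 33489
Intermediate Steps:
m = 48 (m = 60 - 12 = 48)
t = 135 (t = 63 + 72 = 135)
(m + t)² = (48 + 135)² = 183² = 33489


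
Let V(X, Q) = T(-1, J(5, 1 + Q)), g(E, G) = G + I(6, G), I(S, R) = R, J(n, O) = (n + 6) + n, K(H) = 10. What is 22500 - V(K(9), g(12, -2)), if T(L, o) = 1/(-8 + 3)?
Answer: 112501/5 ≈ 22500.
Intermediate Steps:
J(n, O) = 6 + 2*n (J(n, O) = (6 + n) + n = 6 + 2*n)
T(L, o) = -⅕ (T(L, o) = 1/(-5) = -⅕)
g(E, G) = 2*G (g(E, G) = G + G = 2*G)
V(X, Q) = -⅕
22500 - V(K(9), g(12, -2)) = 22500 - 1*(-⅕) = 22500 + ⅕ = 112501/5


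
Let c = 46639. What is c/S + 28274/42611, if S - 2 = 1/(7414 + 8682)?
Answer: 31989045194066/1371775923 ≈ 23319.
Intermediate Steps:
S = 32193/16096 (S = 2 + 1/(7414 + 8682) = 2 + 1/16096 = 32193/16096 ≈ 2.0001)
c/S + 28274/42611 = 46639/(32193/16096) + 28274/42611 = 46639*(16096/32193) + 28274*(1/42611) = 750701344/32193 + 28274/42611 = 31989045194066/1371775923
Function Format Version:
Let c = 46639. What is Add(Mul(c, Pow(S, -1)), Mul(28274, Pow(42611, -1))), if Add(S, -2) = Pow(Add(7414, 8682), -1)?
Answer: Rational(31989045194066, 1371775923) ≈ 23319.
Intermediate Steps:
S = Rational(32193, 16096) (S = Add(2, Pow(Add(7414, 8682), -1)) = Add(2, Pow(16096, -1)) = Add(2, Rational(1, 16096)) = Rational(32193, 16096) ≈ 2.0001)
Add(Mul(c, Pow(S, -1)), Mul(28274, Pow(42611, -1))) = Add(Mul(46639, Pow(Rational(32193, 16096), -1)), Mul(28274, Pow(42611, -1))) = Add(Mul(46639, Rational(16096, 32193)), Mul(28274, Rational(1, 42611))) = Add(Rational(750701344, 32193), Rational(28274, 42611)) = Rational(31989045194066, 1371775923)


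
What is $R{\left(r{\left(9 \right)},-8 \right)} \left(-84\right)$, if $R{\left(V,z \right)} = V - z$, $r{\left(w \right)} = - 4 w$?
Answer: $2352$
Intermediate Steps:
$R{\left(r{\left(9 \right)},-8 \right)} \left(-84\right) = \left(\left(-4\right) 9 - -8\right) \left(-84\right) = \left(-36 + 8\right) \left(-84\right) = \left(-28\right) \left(-84\right) = 2352$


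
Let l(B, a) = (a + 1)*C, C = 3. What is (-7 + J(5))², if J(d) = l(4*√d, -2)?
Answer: 100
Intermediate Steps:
l(B, a) = 3 + 3*a (l(B, a) = (a + 1)*3 = (1 + a)*3 = 3 + 3*a)
J(d) = -3 (J(d) = 3 + 3*(-2) = 3 - 6 = -3)
(-7 + J(5))² = (-7 - 3)² = (-10)² = 100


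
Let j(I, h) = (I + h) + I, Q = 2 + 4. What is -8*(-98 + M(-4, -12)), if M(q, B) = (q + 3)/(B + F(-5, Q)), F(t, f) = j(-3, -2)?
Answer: 3918/5 ≈ 783.60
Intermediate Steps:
Q = 6
j(I, h) = h + 2*I
F(t, f) = -8 (F(t, f) = -2 + 2*(-3) = -2 - 6 = -8)
M(q, B) = (3 + q)/(-8 + B) (M(q, B) = (q + 3)/(B - 8) = (3 + q)/(-8 + B))
-8*(-98 + M(-4, -12)) = -8*(-98 + (3 - 4)/(-8 - 12)) = -8*(-98 - 1/(-20)) = -8*(-98 - 1/20*(-1)) = -8*(-98 + 1/20) = -8*(-1959/20) = 3918/5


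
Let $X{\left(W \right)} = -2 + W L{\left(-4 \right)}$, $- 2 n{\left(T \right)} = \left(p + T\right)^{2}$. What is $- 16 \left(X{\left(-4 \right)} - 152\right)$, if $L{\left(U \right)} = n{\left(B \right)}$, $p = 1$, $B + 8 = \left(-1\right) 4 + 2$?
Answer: $-128$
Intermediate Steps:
$B = -10$ ($B = -8 + \left(\left(-1\right) 4 + 2\right) = -8 + \left(-4 + 2\right) = -8 - 2 = -10$)
$n{\left(T \right)} = - \frac{\left(1 + T\right)^{2}}{2}$
$L{\left(U \right)} = - \frac{81}{2}$ ($L{\left(U \right)} = - \frac{\left(1 - 10\right)^{2}}{2} = - \frac{\left(-9\right)^{2}}{2} = \left(- \frac{1}{2}\right) 81 = - \frac{81}{2}$)
$X{\left(W \right)} = -2 - \frac{81 W}{2}$ ($X{\left(W \right)} = -2 + W \left(- \frac{81}{2}\right) = -2 - \frac{81 W}{2}$)
$- 16 \left(X{\left(-4 \right)} - 152\right) = - 16 \left(\left(-2 - -162\right) - 152\right) = - 16 \left(\left(-2 + 162\right) - 152\right) = - 16 \left(160 - 152\right) = \left(-16\right) 8 = -128$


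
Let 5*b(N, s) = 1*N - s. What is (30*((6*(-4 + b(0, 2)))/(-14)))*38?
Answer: 15048/7 ≈ 2149.7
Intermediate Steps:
b(N, s) = -s/5 + N/5 (b(N, s) = (1*N - s)/5 = (N - s)/5 = -s/5 + N/5)
(30*((6*(-4 + b(0, 2)))/(-14)))*38 = (30*((6*(-4 + (-1/5*2 + (1/5)*0)))/(-14)))*38 = (30*((6*(-4 + (-2/5 + 0)))*(-1/14)))*38 = (30*((6*(-4 - 2/5))*(-1/14)))*38 = (30*((6*(-22/5))*(-1/14)))*38 = (30*(-132/5*(-1/14)))*38 = (30*(66/35))*38 = (396/7)*38 = 15048/7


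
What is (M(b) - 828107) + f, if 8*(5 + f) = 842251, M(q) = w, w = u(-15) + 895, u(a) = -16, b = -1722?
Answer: -5775613/8 ≈ -7.2195e+5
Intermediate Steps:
w = 879 (w = -16 + 895 = 879)
M(q) = 879
f = 842211/8 (f = -5 + (1/8)*842251 = -5 + 842251/8 = 842211/8 ≈ 1.0528e+5)
(M(b) - 828107) + f = (879 - 828107) + 842211/8 = -827228 + 842211/8 = -5775613/8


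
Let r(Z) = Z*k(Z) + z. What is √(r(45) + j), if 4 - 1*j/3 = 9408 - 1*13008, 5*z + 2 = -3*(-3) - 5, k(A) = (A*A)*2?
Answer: 8*√75415/5 ≈ 439.39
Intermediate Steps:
k(A) = 2*A² (k(A) = A²*2 = 2*A²)
z = ⅖ (z = -⅖ + (-3*(-3) - 5)/5 = -⅖ + (9 - 5)/5 = -⅖ + (⅕)*4 = -⅖ + ⅘ = ⅖ ≈ 0.40000)
j = 10812 (j = 12 - 3*(9408 - 1*13008) = 12 - 3*(9408 - 13008) = 12 - 3*(-3600) = 12 + 10800 = 10812)
r(Z) = ⅖ + 2*Z³ (r(Z) = Z*(2*Z²) + ⅖ = 2*Z³ + ⅖ = ⅖ + 2*Z³)
√(r(45) + j) = √((⅖ + 2*45³) + 10812) = √((⅖ + 2*91125) + 10812) = √((⅖ + 182250) + 10812) = √(911252/5 + 10812) = √(965312/5) = 8*√75415/5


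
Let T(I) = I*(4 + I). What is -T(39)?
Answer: -1677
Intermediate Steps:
-T(39) = -39*(4 + 39) = -39*43 = -1*1677 = -1677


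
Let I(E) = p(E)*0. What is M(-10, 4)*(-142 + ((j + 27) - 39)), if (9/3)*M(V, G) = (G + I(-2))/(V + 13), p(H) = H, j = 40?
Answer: -152/3 ≈ -50.667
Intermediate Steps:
I(E) = 0 (I(E) = E*0 = 0)
M(V, G) = G/(3*(13 + V)) (M(V, G) = ((G + 0)/(V + 13))/3 = (G/(13 + V))/3 = G/(3*(13 + V)))
M(-10, 4)*(-142 + ((j + 27) - 39)) = ((⅓)*4/(13 - 10))*(-142 + ((40 + 27) - 39)) = ((⅓)*4/3)*(-142 + (67 - 39)) = ((⅓)*4*(⅓))*(-142 + 28) = (4/9)*(-114) = -152/3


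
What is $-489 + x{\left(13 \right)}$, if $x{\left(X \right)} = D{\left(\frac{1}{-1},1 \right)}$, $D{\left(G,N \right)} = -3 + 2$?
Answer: $-490$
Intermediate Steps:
$D{\left(G,N \right)} = -1$
$x{\left(X \right)} = -1$
$-489 + x{\left(13 \right)} = -489 - 1 = -490$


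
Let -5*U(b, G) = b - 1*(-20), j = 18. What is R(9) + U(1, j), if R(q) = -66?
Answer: -351/5 ≈ -70.200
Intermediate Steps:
U(b, G) = -4 - b/5 (U(b, G) = -(b - 1*(-20))/5 = -(b + 20)/5 = -(20 + b)/5 = -4 - b/5)
R(9) + U(1, j) = -66 + (-4 - ⅕*1) = -66 + (-4 - ⅕) = -66 - 21/5 = -351/5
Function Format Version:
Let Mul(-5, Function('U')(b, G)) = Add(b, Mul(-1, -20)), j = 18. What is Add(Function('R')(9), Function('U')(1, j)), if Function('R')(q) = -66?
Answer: Rational(-351, 5) ≈ -70.200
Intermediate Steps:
Function('U')(b, G) = Add(-4, Mul(Rational(-1, 5), b)) (Function('U')(b, G) = Mul(Rational(-1, 5), Add(b, Mul(-1, -20))) = Mul(Rational(-1, 5), Add(b, 20)) = Mul(Rational(-1, 5), Add(20, b)) = Add(-4, Mul(Rational(-1, 5), b)))
Add(Function('R')(9), Function('U')(1, j)) = Add(-66, Add(-4, Mul(Rational(-1, 5), 1))) = Add(-66, Add(-4, Rational(-1, 5))) = Add(-66, Rational(-21, 5)) = Rational(-351, 5)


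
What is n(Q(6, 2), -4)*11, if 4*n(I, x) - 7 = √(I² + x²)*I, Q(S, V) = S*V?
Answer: 77/4 + 132*√10 ≈ 436.67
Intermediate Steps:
n(I, x) = 7/4 + I*√(I² + x²)/4 (n(I, x) = 7/4 + (√(I² + x²)*I)/4 = 7/4 + (I*√(I² + x²))/4 = 7/4 + I*√(I² + x²)/4)
n(Q(6, 2), -4)*11 = (7/4 + (6*2)*√((6*2)² + (-4)²)/4)*11 = (7/4 + (¼)*12*√(12² + 16))*11 = (7/4 + (¼)*12*√(144 + 16))*11 = (7/4 + (¼)*12*√160)*11 = (7/4 + (¼)*12*(4*√10))*11 = (7/4 + 12*√10)*11 = 77/4 + 132*√10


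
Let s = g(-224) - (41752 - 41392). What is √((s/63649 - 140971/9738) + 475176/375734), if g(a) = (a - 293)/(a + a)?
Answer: I*√15611402874793366467406691290277/1086797502924504 ≈ 3.6356*I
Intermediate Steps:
g(a) = (-293 + a)/(2*a) (g(a) = (-293 + a)/((2*a)) = (-293 + a)*(1/(2*a)) = (-293 + a)/(2*a))
s = -160763/448 (s = (½)*(-293 - 224)/(-224) - (41752 - 41392) = (½)*(-1/224)*(-517) - 1*360 = 517/448 - 360 = -160763/448 ≈ -358.85)
√((s/63649 - 140971/9738) + 475176/375734) = √((-160763/448/63649 - 140971/9738) + 475176/375734) = √((-160763/448*1/63649 - 140971*1/9738) + 475176*(1/375734)) = √((-160763/28514752 - 140971/9738) + 237588/187867) = √(-2010659307143/138838327488 + 237588/187867) = √(-344750211503815037/26083140070188096) = I*√15611402874793366467406691290277/1086797502924504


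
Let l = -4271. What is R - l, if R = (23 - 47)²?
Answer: 4847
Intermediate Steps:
R = 576 (R = (-24)² = 576)
R - l = 576 - 1*(-4271) = 576 + 4271 = 4847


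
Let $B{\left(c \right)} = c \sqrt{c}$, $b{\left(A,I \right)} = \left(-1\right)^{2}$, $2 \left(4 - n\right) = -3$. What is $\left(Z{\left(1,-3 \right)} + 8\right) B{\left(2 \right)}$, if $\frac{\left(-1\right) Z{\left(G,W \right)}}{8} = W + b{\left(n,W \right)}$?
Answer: $48 \sqrt{2} \approx 67.882$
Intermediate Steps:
$n = \frac{11}{2}$ ($n = 4 - - \frac{3}{2} = 4 + \frac{3}{2} = \frac{11}{2} \approx 5.5$)
$b{\left(A,I \right)} = 1$
$B{\left(c \right)} = c^{\frac{3}{2}}$
$Z{\left(G,W \right)} = -8 - 8 W$ ($Z{\left(G,W \right)} = - 8 \left(W + 1\right) = - 8 \left(1 + W\right) = -8 - 8 W$)
$\left(Z{\left(1,-3 \right)} + 8\right) B{\left(2 \right)} = \left(\left(-8 - -24\right) + 8\right) 2^{\frac{3}{2}} = \left(\left(-8 + 24\right) + 8\right) 2 \sqrt{2} = \left(16 + 8\right) 2 \sqrt{2} = 24 \cdot 2 \sqrt{2} = 48 \sqrt{2}$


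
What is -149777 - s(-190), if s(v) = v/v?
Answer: -149778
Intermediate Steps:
s(v) = 1
-149777 - s(-190) = -149777 - 1*1 = -149777 - 1 = -149778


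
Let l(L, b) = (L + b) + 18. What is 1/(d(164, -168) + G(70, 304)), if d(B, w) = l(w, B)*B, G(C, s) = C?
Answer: 1/2366 ≈ 0.00042265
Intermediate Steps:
l(L, b) = 18 + L + b
d(B, w) = B*(18 + B + w) (d(B, w) = (18 + w + B)*B = (18 + B + w)*B = B*(18 + B + w))
1/(d(164, -168) + G(70, 304)) = 1/(164*(18 + 164 - 168) + 70) = 1/(164*14 + 70) = 1/(2296 + 70) = 1/2366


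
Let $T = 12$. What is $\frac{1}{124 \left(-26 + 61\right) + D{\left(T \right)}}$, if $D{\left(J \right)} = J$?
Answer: $\frac{1}{4352} \approx 0.00022978$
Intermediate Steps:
$\frac{1}{124 \left(-26 + 61\right) + D{\left(T \right)}} = \frac{1}{124 \left(-26 + 61\right) + 12} = \frac{1}{124 \cdot 35 + 12} = \frac{1}{4340 + 12} = \frac{1}{4352}$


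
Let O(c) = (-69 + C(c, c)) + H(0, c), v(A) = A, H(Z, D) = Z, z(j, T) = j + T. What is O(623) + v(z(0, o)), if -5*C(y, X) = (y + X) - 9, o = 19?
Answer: -1487/5 ≈ -297.40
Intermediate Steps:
C(y, X) = 9/5 - X/5 - y/5 (C(y, X) = -((y + X) - 9)/5 = -((X + y) - 9)/5 = -(-9 + X + y)/5 = 9/5 - X/5 - y/5)
z(j, T) = T + j
O(c) = -336/5 - 2*c/5 (O(c) = (-69 + (9/5 - c/5 - c/5)) + 0 = (-69 + (9/5 - 2*c/5)) + 0 = (-336/5 - 2*c/5) + 0 = -336/5 - 2*c/5)
O(623) + v(z(0, o)) = (-336/5 - ⅖*623) + (19 + 0) = (-336/5 - 1246/5) + 19 = -1582/5 + 19 = -1487/5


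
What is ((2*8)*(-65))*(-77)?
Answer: 80080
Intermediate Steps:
((2*8)*(-65))*(-77) = (16*(-65))*(-77) = -1040*(-77) = 80080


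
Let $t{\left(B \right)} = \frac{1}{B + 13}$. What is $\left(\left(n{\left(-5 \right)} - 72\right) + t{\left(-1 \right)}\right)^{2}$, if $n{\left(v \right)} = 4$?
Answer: $\frac{664225}{144} \approx 4612.7$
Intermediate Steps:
$t{\left(B \right)} = \frac{1}{13 + B}$
$\left(\left(n{\left(-5 \right)} - 72\right) + t{\left(-1 \right)}\right)^{2} = \left(\left(4 - 72\right) + \frac{1}{13 - 1}\right)^{2} = \left(\left(4 - 72\right) + \frac{1}{12}\right)^{2} = \left(-68 + \frac{1}{12}\right)^{2} = \left(- \frac{815}{12}\right)^{2} = \frac{664225}{144}$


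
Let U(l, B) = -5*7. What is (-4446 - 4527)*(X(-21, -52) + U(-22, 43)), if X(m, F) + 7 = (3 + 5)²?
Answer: -197406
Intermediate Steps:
X(m, F) = 57 (X(m, F) = -7 + (3 + 5)² = -7 + 8² = -7 + 64 = 57)
U(l, B) = -35
(-4446 - 4527)*(X(-21, -52) + U(-22, 43)) = (-4446 - 4527)*(57 - 35) = -8973*22 = -197406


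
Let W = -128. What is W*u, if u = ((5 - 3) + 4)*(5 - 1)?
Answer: -3072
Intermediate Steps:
u = 24 (u = (2 + 4)*4 = 6*4 = 24)
W*u = -128*24 = -3072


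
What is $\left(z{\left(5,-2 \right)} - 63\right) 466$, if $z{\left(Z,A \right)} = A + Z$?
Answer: $-27960$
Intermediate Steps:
$\left(z{\left(5,-2 \right)} - 63\right) 466 = \left(\left(-2 + 5\right) - 63\right) 466 = \left(3 - 63\right) 466 = \left(-60\right) 466 = -27960$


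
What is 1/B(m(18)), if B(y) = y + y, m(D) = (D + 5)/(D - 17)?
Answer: 1/46 ≈ 0.021739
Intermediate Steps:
m(D) = (5 + D)/(-17 + D)
B(y) = 2*y
1/B(m(18)) = 1/(2*((5 + 18)/(-17 + 18))) = 1/(2*(23/1)) = 1/(2*(1*23)) = 1/(2*23) = 1/46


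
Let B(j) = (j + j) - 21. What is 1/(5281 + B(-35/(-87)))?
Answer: 87/457690 ≈ 0.00019009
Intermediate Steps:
B(j) = -21 + 2*j (B(j) = 2*j - 21 = -21 + 2*j)
1/(5281 + B(-35/(-87))) = 1/(5281 + (-21 + 2*(-35/(-87)))) = 1/(5281 + (-21 + 2*(-35*(-1/87)))) = 1/(5281 + (-21 + 2*(35/87))) = 1/(5281 + (-21 + 70/87)) = 1/(5281 - 1757/87) = 1/(457690/87) = 87/457690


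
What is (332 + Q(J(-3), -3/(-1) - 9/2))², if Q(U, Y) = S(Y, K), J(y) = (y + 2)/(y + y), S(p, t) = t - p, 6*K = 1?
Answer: 1002001/9 ≈ 1.1133e+5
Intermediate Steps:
K = ⅙ (K = (⅙)*1 = ⅙ ≈ 0.16667)
J(y) = (2 + y)/(2*y) (J(y) = (2 + y)/((2*y)) = (2 + y)*(1/(2*y)) = (2 + y)/(2*y))
Q(U, Y) = ⅙ - Y
(332 + Q(J(-3), -3/(-1) - 9/2))² = (332 + (⅙ - (-3/(-1) - 9/2)))² = (332 + (⅙ - (-3*(-1) - 9*½)))² = (332 + (⅙ - (3 - 9/2)))² = (332 + (⅙ - 1*(-3/2)))² = (332 + (⅙ + 3/2))² = (332 + 5/3)² = (1001/3)² = 1002001/9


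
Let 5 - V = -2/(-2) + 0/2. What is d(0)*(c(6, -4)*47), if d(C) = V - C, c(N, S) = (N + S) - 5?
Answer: -564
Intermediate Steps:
V = 4 (V = 5 - (-2/(-2) + 0/2) = 5 - (-2*(-½) + 0*(½)) = 5 - (1 + 0) = 5 - 1*1 = 5 - 1 = 4)
c(N, S) = -5 + N + S
d(C) = 4 - C
d(0)*(c(6, -4)*47) = (4 - 1*0)*((-5 + 6 - 4)*47) = (4 + 0)*(-3*47) = 4*(-141) = -564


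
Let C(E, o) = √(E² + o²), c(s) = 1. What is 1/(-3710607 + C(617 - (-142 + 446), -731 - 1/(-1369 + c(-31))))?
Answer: -6944118994368/25766895365979323471 - 1368*√1183355537905/25766895365979323471 ≈ -2.6956e-7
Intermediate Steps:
1/(-3710607 + C(617 - (-142 + 446), -731 - 1/(-1369 + c(-31)))) = 1/(-3710607 + √((617 - (-142 + 446))² + (-731 - 1/(-1369 + 1))²)) = 1/(-3710607 + √((617 - 1*304)² + (-731 - 1/(-1368))²)) = 1/(-3710607 + √((617 - 304)² + (-731 - 1*(-1/1368))²)) = 1/(-3710607 + √(313² + (-731 + 1/1368)²)) = 1/(-3710607 + √(97969 + (-1000007/1368)²)) = 1/(-3710607 + √(97969 + 1000014000049/1871424)) = 1/(-3710607 + √(1183355537905/1871424)) = 1/(-3710607 + √1183355537905/1368)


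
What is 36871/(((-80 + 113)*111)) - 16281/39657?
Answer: 467518648/48421197 ≈ 9.6552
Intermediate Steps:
36871/(((-80 + 113)*111)) - 16281/39657 = 36871/((33*111)) - 16281*1/39657 = 36871/3663 - 5427/13219 = 467518648/48421197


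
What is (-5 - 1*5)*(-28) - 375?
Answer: -95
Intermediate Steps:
(-5 - 1*5)*(-28) - 375 = (-5 - 5)*(-28) - 375 = -10*(-28) - 375 = 280 - 375 = -95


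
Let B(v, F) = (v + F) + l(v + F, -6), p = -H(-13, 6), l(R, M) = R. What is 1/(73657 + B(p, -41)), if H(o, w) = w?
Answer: 1/73563 ≈ 1.3594e-5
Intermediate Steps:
p = -6 (p = -1*6 = -6)
B(v, F) = 2*F + 2*v (B(v, F) = (v + F) + (v + F) = (F + v) + (F + v) = 2*F + 2*v)
1/(73657 + B(p, -41)) = 1/(73657 + (2*(-41) + 2*(-6))) = 1/(73657 + (-82 - 12)) = 1/(73657 - 94) = 1/73563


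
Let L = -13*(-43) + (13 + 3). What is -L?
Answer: -575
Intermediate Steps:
L = 575 (L = 559 + 16 = 575)
-L = -1*575 = -575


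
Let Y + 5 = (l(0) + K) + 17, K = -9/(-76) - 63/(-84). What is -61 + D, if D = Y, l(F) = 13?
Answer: -1335/38 ≈ -35.132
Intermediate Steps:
K = 33/38 (K = -9*(-1/76) - 63*(-1/84) = 9/76 + 3/4 = 33/38 ≈ 0.86842)
Y = 983/38 (Y = -5 + ((13 + 33/38) + 17) = -5 + (527/38 + 17) = -5 + 1173/38 = 983/38 ≈ 25.868)
D = 983/38 ≈ 25.868
-61 + D = -61 + 983/38 = -1335/38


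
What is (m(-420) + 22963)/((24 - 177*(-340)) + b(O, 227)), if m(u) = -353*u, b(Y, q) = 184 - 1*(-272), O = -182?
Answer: 171223/60660 ≈ 2.8227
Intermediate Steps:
b(Y, q) = 456 (b(Y, q) = 184 + 272 = 456)
(m(-420) + 22963)/((24 - 177*(-340)) + b(O, 227)) = (-353*(-420) + 22963)/((24 - 177*(-340)) + 456) = (148260 + 22963)/((24 + 60180) + 456) = 171223/(60204 + 456) = 171223/60660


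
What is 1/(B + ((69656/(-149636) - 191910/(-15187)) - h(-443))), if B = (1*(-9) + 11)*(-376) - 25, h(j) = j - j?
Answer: -568130483/434522690519 ≈ -0.0013075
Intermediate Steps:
h(j) = 0
B = -777 (B = (-9 + 11)*(-376) - 25 = 2*(-376) - 25 = -752 - 25 = -777)
1/(B + ((69656/(-149636) - 191910/(-15187)) - h(-443))) = 1/(-777 + ((69656/(-149636) - 191910/(-15187)) - 1*0)) = 1/(-777 + ((69656*(-1/149636) - 191910*(-1/15187)) + 0)) = 1/(-777 + ((-17414/37409 + 191910/15187) + 0)) = 1/(-777 + (6914694772/568130483 + 0)) = 1/(-777 + 6914694772/568130483) = 1/(-434522690519/568130483) = -568130483/434522690519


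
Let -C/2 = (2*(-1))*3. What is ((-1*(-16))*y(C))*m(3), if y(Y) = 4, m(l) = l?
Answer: 192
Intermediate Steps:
C = 12 (C = -2*2*(-1)*3 = -(-4)*3 = -2*(-6) = 12)
((-1*(-16))*y(C))*m(3) = (-1*(-16)*4)*3 = (16*4)*3 = 64*3 = 192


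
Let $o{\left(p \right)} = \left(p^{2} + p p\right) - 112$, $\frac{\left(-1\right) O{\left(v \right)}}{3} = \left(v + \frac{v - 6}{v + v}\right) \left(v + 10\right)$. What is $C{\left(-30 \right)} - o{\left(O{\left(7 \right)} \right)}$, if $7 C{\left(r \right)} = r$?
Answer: $- \frac{25481845}{98} \approx -2.6002 \cdot 10^{5}$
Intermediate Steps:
$C{\left(r \right)} = \frac{r}{7}$
$O{\left(v \right)} = - 3 \left(10 + v\right) \left(v + \frac{-6 + v}{2 v}\right)$ ($O{\left(v \right)} = - 3 \left(v + \frac{v - 6}{v + v}\right) \left(v + 10\right) = - 3 \left(v + \frac{-6 + v}{2 v}\right) \left(10 + v\right) = - 3 \left(10 + v\right) \left(v + \frac{-6 + v}{2 v}\right)$)
$o{\left(p \right)} = -112 + 2 p^{2}$ ($o{\left(p \right)} = \left(p^{2} + p^{2}\right) - 112 = 2 p^{2} - 112 = -112 + 2 p^{2}$)
$C{\left(-30 \right)} - o{\left(O{\left(7 \right)} \right)} = \frac{1}{7} \left(-30\right) - \left(-112 + 2 \left(-6 - 3 \cdot 7^{2} + \frac{90}{7} - \frac{441}{2}\right)^{2}\right) = - \frac{30}{7} - \left(-112 + 2 \left(-6 - 147 + 90 \cdot \frac{1}{7} - \frac{441}{2}\right)^{2}\right) = - \frac{30}{7} - \left(-112 + 2 \left(-6 - 147 + \frac{90}{7} - \frac{441}{2}\right)^{2}\right) = - \frac{30}{7} - \left(-112 + 2 \left(- \frac{5049}{14}\right)^{2}\right) = - \frac{30}{7} - \left(-112 + 2 \cdot \frac{25492401}{196}\right) = - \frac{30}{7} - \left(-112 + \frac{25492401}{98}\right) = - \frac{30}{7} - \frac{25481425}{98} = - \frac{25481845}{98}$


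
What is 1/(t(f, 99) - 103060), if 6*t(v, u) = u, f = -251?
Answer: -2/206087 ≈ -9.7046e-6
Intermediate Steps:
t(v, u) = u/6
1/(t(f, 99) - 103060) = 1/((1/6)*99 - 103060) = 1/(33/2 - 103060) = 1/(-206087/2) = -2/206087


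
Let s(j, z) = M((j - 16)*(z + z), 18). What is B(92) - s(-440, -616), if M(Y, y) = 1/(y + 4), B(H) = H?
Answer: 2023/22 ≈ 91.955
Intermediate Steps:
M(Y, y) = 1/(4 + y)
s(j, z) = 1/22 (s(j, z) = 1/(4 + 18) = 1/22)
B(92) - s(-440, -616) = 92 - 1*1/22 = 92 - 1/22 = 2023/22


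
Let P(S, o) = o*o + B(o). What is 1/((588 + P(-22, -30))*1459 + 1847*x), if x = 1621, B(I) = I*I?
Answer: 1/6478079 ≈ 1.5437e-7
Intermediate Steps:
B(I) = I²
P(S, o) = 2*o² (P(S, o) = o*o + o² = o² + o² = 2*o²)
1/((588 + P(-22, -30))*1459 + 1847*x) = 1/((588 + 2*(-30)²)*1459 + 1847*1621) = 1/((588 + 2*900)*1459 + 2993987) = 1/((588 + 1800)*1459 + 2993987) = 1/(2388*1459 + 2993987) = 1/(3484092 + 2993987) = 1/6478079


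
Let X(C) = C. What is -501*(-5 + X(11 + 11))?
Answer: -8517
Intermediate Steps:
-501*(-5 + X(11 + 11)) = -501*(-5 + (11 + 11)) = -501*(-5 + 22) = -501*17 = -8517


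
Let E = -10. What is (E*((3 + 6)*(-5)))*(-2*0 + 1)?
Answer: 450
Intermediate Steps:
(E*((3 + 6)*(-5)))*(-2*0 + 1) = (-10*(3 + 6)*(-5))*(-2*0 + 1) = (-90*(-5))*(0 + 1) = -10*(-45)*1 = 450*1 = 450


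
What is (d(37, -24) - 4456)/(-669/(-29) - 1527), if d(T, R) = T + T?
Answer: 63539/21807 ≈ 2.9137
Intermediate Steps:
d(T, R) = 2*T
(d(37, -24) - 4456)/(-669/(-29) - 1527) = (2*37 - 4456)/(-669/(-29) - 1527) = (74 - 4456)/(-669*(-1/29) - 1527) = -4382/(669/29 - 1527) = -4382/(-43614/29) = -4382*(-29/43614) = 63539/21807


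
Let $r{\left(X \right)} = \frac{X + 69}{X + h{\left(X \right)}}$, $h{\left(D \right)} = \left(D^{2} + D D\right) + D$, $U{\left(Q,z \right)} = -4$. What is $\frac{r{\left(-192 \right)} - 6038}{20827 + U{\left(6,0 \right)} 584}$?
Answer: $- \frac{147617065}{452067968} \approx -0.32654$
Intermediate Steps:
$h{\left(D \right)} = D + 2 D^{2}$ ($h{\left(D \right)} = \left(D^{2} + D^{2}\right) + D = 2 D^{2} + D = D + 2 D^{2}$)
$r{\left(X \right)} = \frac{69 + X}{X + X \left(1 + 2 X\right)}$ ($r{\left(X \right)} = \frac{X + 69}{X + X \left(1 + 2 X\right)} = \frac{69 + X}{X + X \left(1 + 2 X\right)}$)
$\frac{r{\left(-192 \right)} - 6038}{20827 + U{\left(6,0 \right)} 584} = \frac{\frac{69 - 192}{2 \left(-192\right) \left(1 - 192\right)} - 6038}{20827 - 2336} = \frac{\frac{1}{2} \left(- \frac{1}{192}\right) \frac{1}{-191} \left(-123\right) - 6038}{20827 - 2336} = \frac{\frac{1}{2} \left(- \frac{1}{192}\right) \left(- \frac{1}{191}\right) \left(-123\right) - 6038}{18491} = \left(- \frac{41}{24448} - 6038\right) \frac{1}{18491} = \left(- \frac{147617065}{24448}\right) \frac{1}{18491} = - \frac{147617065}{452067968}$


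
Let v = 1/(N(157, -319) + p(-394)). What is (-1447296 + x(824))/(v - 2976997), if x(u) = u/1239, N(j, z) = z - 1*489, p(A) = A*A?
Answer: 18461341521184/37973837818259 ≈ 0.48616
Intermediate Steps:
p(A) = A**2
N(j, z) = -489 + z (N(j, z) = z - 489 = -489 + z)
v = 1/154428 (v = 1/((-489 - 319) + (-394)**2) = 1/(-808 + 155236) = 1/154428 ≈ 6.4755e-6)
x(u) = u/1239 (x(u) = u*(1/1239) = u/1239)
(-1447296 + x(824))/(v - 2976997) = (-1447296 + (1/1239)*824)/(1/154428 - 2976997) = (-1447296 + 824/1239)/(-459731692715/154428) = -1793198920/1239*(-154428/459731692715) = 18461341521184/37973837818259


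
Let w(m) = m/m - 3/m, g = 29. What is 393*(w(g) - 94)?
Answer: -1061100/29 ≈ -36590.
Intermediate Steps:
w(m) = 1 - 3/m
393*(w(g) - 94) = 393*((-3 + 29)/29 - 94) = 393*((1/29)*26 - 94) = 393*(26/29 - 94) = 393*(-2700/29) = -1061100/29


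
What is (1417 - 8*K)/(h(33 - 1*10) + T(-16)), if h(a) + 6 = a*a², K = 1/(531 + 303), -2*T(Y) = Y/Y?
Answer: 1181770/10141857 ≈ 0.11652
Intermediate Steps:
T(Y) = -½ (T(Y) = -Y/(2*Y) = -½*1 = -½)
K = 1/834 ≈ 0.0011990
h(a) = -6 + a³ (h(a) = -6 + a*a² = -6 + a³)
(1417 - 8*K)/(h(33 - 1*10) + T(-16)) = (1417 - 8*1/834)/((-6 + (33 - 1*10)³) - ½) = (1417 - 4/417)/((-6 + (33 - 10)³) - ½) = 590885/(417*((-6 + 23³) - ½)) = 590885/(417*((-6 + 12167) - ½)) = 590885/(417*(12161 - ½)) = 590885/(417*(24321/2)) = (590885/417)*(2/24321) = 1181770/10141857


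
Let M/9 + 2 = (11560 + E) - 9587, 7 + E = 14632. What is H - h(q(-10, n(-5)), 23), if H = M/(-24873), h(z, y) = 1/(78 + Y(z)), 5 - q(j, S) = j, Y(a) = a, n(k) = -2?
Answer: -4638575/771063 ≈ -6.0158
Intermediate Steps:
E = 14625 (E = -7 + 14632 = 14625)
q(j, S) = 5 - j
M = 149364 (M = -18 + 9*((11560 + 14625) - 9587) = -18 + 9*(26185 - 9587) = -18 + 9*16598 = -18 + 149382 = 149364)
h(z, y) = 1/(78 + z)
H = -49788/8291 (H = 149364/(-24873) = 149364*(-1/24873) = -49788/8291 ≈ -6.0051)
H - h(q(-10, n(-5)), 23) = -49788/8291 - 1/(78 + (5 - 1*(-10))) = -49788/8291 - 1/(78 + (5 + 10)) = -49788/8291 - 1/(78 + 15) = -49788/8291 - 1/93 = -4638575/771063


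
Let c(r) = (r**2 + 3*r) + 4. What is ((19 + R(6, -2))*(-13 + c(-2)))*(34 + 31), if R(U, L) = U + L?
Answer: -16445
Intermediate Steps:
R(U, L) = L + U
c(r) = 4 + r**2 + 3*r
((19 + R(6, -2))*(-13 + c(-2)))*(34 + 31) = ((19 + (-2 + 6))*(-13 + (4 + (-2)**2 + 3*(-2))))*(34 + 31) = ((19 + 4)*(-13 + (4 + 4 - 6)))*65 = (23*(-13 + 2))*65 = (23*(-11))*65 = -253*65 = -16445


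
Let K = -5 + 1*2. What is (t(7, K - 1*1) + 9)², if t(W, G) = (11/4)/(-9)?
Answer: 97969/1296 ≈ 75.593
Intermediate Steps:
K = -3 (K = -5 + 2 = -3)
t(W, G) = -11/36 (t(W, G) = (11*(¼))*(-⅑) = (11/4)*(-⅑) = -11/36)
(t(7, K - 1*1) + 9)² = (-11/36 + 9)² = (313/36)² = 97969/1296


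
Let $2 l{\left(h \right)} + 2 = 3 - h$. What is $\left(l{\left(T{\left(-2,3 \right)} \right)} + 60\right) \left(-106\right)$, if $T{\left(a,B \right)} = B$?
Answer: $-6254$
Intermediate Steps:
$l{\left(h \right)} = \frac{1}{2} - \frac{h}{2}$ ($l{\left(h \right)} = -1 + \frac{3 - h}{2} = -1 - \left(- \frac{3}{2} + \frac{h}{2}\right) = \frac{1}{2} - \frac{h}{2}$)
$\left(l{\left(T{\left(-2,3 \right)} \right)} + 60\right) \left(-106\right) = \left(\left(\frac{1}{2} - \frac{3}{2}\right) + 60\right) \left(-106\right) = \left(-1 + 60\right) \left(-106\right) = 59 \left(-106\right) = -6254$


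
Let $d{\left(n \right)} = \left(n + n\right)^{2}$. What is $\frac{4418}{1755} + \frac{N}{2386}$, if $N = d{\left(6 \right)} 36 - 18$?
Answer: $\frac{9803839}{2093715} \approx 4.6825$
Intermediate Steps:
$d{\left(n \right)} = 4 n^{2}$ ($d{\left(n \right)} = \left(2 n\right)^{2} = 4 n^{2}$)
$N = 5166$ ($N = 4 \cdot 6^{2} \cdot 36 - 18 = 4 \cdot 36 \cdot 36 - 18 = 144 \cdot 36 - 18 = 5184 - 18 = 5166$)
$\frac{4418}{1755} + \frac{N}{2386} = \frac{4418}{1755} + \frac{5166}{2386} = 4418 \cdot \frac{1}{1755} + 5166 \cdot \frac{1}{2386} = \frac{4418}{1755} + \frac{2583}{1193} = \frac{9803839}{2093715}$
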